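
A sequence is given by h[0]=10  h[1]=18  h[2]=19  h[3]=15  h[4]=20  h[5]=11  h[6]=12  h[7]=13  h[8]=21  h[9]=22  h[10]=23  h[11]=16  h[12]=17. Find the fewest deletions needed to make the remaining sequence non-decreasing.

6

Fewest deletions = n − (longest non-decreasing subsequence).
Patience tails:
10 → extends → [10]
18 → extends → [10, 18]
19 → extends → [10, 18, 19]
15 → replaces 18 → [10, 15, 19]
20 → extends → [10, 15, 19, 20]
11 → replaces 15 → [10, 11, 19, 20]
12 → replaces 19 → [10, 11, 12, 20]
13 → replaces 20 → [10, 11, 12, 13]
21 → extends → [10, 11, 12, 13, 21]
22 → extends → [10, 11, 12, 13, 21, 22]
23 → extends → [10, 11, 12, 13, 21, 22, 23]
16 → replaces 21 → [10, 11, 12, 13, 16, 22, 23]
17 → replaces 22 → [10, 11, 12, 13, 16, 17, 23]
Longest non-decreasing subsequence has length 7, so deletions = 13 − 7 = 6.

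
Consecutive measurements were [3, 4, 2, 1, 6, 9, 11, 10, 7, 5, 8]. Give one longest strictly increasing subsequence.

3, 4, 6, 9, 11

Patience tails give the LIS length; then backtrack through the dp parents:
3 → extends → [3]
4 → extends → [3, 4]
2 → replaces 3 → [2, 4]
1 → replaces 2 → [1, 4]
6 → extends → [1, 4, 6]
9 → extends → [1, 4, 6, 9]
11 → extends → [1, 4, 6, 9, 11]
10 → replaces 11 → [1, 4, 6, 9, 10]
7 → replaces 9 → [1, 4, 6, 7, 10]
5 → replaces 6 → [1, 4, 5, 7, 10]
8 → replaces 10 → [1, 4, 5, 7, 8]
Length 5; one witness is 3, 4, 6, 9, 11.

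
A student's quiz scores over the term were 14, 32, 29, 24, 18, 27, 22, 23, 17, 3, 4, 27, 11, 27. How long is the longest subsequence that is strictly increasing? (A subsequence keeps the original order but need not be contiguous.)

5

Let dp[i] be the length of the longest such subsequence ending at index i:
i:      1  2  3  4  5  6  7  8  9 10 11 12 13 14
a[i]:  14 32 29 24 18 27 22 23 17  3  4 27 11 27
dp:     1  2  2  2  2  3  3  4  2  1  2  5  3  5
Maximum dp value is 5.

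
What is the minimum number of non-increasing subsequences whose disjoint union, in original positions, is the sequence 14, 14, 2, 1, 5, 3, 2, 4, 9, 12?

Place each on the leftmost legal pile:
14 → new pile 1 (tops now [14])
14 → pile 1 (tops now [14])
2 → pile 1 (tops now [2])
1 → pile 1 (tops now [1])
5 → new pile 2 (tops now [1, 5])
3 → pile 2 (tops now [1, 3])
2 → pile 2 (tops now [1, 2])
4 → new pile 3 (tops now [1, 2, 4])
9 → new pile 4 (tops now [1, 2, 4, 9])
12 → new pile 5 (tops now [1, 2, 4, 9, 12])
Five piles.

5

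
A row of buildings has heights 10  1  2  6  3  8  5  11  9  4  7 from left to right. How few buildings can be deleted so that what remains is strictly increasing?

Fewest deletions = n − (longest strictly increasing subsequence).
Patience tails:
10 → extends → [10]
1 → replaces 10 → [1]
2 → extends → [1, 2]
6 → extends → [1, 2, 6]
3 → replaces 6 → [1, 2, 3]
8 → extends → [1, 2, 3, 8]
5 → replaces 8 → [1, 2, 3, 5]
11 → extends → [1, 2, 3, 5, 11]
9 → replaces 11 → [1, 2, 3, 5, 9]
4 → replaces 5 → [1, 2, 3, 4, 9]
7 → replaces 9 → [1, 2, 3, 4, 7]
Longest strictly increasing subsequence has length 5, so deletions = 11 − 5 = 6.

6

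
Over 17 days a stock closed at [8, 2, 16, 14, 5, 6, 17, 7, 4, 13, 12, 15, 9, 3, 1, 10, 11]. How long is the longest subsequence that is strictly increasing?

Track the smallest tail for each achievable length (strict):
8 → extends → [8]
2 → replaces 8 → [2]
16 → extends → [2, 16]
14 → replaces 16 → [2, 14]
5 → replaces 14 → [2, 5]
6 → extends → [2, 5, 6]
17 → extends → [2, 5, 6, 17]
7 → replaces 17 → [2, 5, 6, 7]
4 → replaces 5 → [2, 4, 6, 7]
13 → extends → [2, 4, 6, 7, 13]
12 → replaces 13 → [2, 4, 6, 7, 12]
15 → extends → [2, 4, 6, 7, 12, 15]
9 → replaces 12 → [2, 4, 6, 7, 9, 15]
3 → replaces 4 → [2, 3, 6, 7, 9, 15]
1 → replaces 2 → [1, 3, 6, 7, 9, 15]
10 → replaces 15 → [1, 3, 6, 7, 9, 10]
11 → extends → [1, 3, 6, 7, 9, 10, 11]
Seven tails, so the longest strictly increasing subsequence has length 7 (e.g. 2, 5, 6, 7, 9, 10, 11).

7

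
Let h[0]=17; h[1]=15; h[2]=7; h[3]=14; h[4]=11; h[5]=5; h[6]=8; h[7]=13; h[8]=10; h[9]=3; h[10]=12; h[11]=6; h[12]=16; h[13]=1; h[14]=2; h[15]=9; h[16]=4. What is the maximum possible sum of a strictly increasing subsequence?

Let S[i] be the best sum of a strictly increasing subsequence ending at i:
i:      0  1  2  3  4  5  6  7  8  9 10 11 12 13 14 15 16
h[i]:  17 15  7 14 11  5  8 13 10  3 12  6 16  1  2  9  4
S:     17 15  7 21 18  5 15 31 25  3 37 11 53  1  3 24  7
Maximum is 53 (e.g. 7 + 8 + 10 + 12 + 16).

53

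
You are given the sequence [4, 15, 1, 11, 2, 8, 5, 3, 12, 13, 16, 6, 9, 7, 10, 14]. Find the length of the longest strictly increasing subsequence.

7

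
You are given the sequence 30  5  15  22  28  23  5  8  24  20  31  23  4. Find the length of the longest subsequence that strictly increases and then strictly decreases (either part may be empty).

8

inc[i] = longest strictly increasing subsequence ending at i; dec[i] = longest strictly decreasing subsequence starting at i:
i:      1  2  3  4  5  6  7  8  9 10 11 12 13
a[i]:  30  5 15 22 28 23  5  8 24 20 31 23  4
inc:    1  1  2  3  4  4  1  2  5  3  6  4  1
dec:    5  2  3  3  4  3  2  2  3  2  3  2  1
Best peak at i=11 (value 31): inc=6, dec=3, length 6+3−1 = 8.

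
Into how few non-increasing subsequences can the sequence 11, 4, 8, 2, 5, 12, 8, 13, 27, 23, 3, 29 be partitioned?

6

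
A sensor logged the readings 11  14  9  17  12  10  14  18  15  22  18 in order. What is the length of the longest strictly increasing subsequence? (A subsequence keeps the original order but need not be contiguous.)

Track the smallest tail for each achievable length (strict):
11 → extends → [11]
14 → extends → [11, 14]
9 → replaces 11 → [9, 14]
17 → extends → [9, 14, 17]
12 → replaces 14 → [9, 12, 17]
10 → replaces 12 → [9, 10, 17]
14 → replaces 17 → [9, 10, 14]
18 → extends → [9, 10, 14, 18]
15 → replaces 18 → [9, 10, 14, 15]
22 → extends → [9, 10, 14, 15, 22]
18 → replaces 22 → [9, 10, 14, 15, 18]
Five tails, so the longest strictly increasing subsequence has length 5 (e.g. 11, 14, 17, 18, 22).

5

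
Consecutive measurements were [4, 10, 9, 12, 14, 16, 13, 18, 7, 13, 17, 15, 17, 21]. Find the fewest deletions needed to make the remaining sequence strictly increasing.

7

Fewest deletions = n − (longest strictly increasing subsequence).
Patience tails:
4 → extends → [4]
10 → extends → [4, 10]
9 → replaces 10 → [4, 9]
12 → extends → [4, 9, 12]
14 → extends → [4, 9, 12, 14]
16 → extends → [4, 9, 12, 14, 16]
13 → replaces 14 → [4, 9, 12, 13, 16]
18 → extends → [4, 9, 12, 13, 16, 18]
7 → replaces 9 → [4, 7, 12, 13, 16, 18]
13 → already a tail → [4, 7, 12, 13, 16, 18]
17 → replaces 18 → [4, 7, 12, 13, 16, 17]
15 → replaces 16 → [4, 7, 12, 13, 15, 17]
17 → already a tail → [4, 7, 12, 13, 15, 17]
21 → extends → [4, 7, 12, 13, 15, 17, 21]
Longest strictly increasing subsequence has length 7, so deletions = 14 − 7 = 7.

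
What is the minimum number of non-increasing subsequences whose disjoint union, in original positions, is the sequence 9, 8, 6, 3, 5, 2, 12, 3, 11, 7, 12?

4

The minimum number of non-increasing subsequences covering a sequence equals the length of its longest strictly increasing subsequence.
LIS length is 4 (e.g. 3, 5, 11, 12), so 4 piles are needed.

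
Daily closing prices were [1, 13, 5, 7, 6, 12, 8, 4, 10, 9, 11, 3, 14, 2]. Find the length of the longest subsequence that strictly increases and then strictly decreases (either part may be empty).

8

inc[i] = longest strictly increasing subsequence ending at i; dec[i] = longest strictly decreasing subsequence starting at i:
i:      1  2  3  4  5  6  7  8  9 10 11 12 13 14
a[i]:   1 13  5  7  6 12  8  4 10  9 11  3 14  2
inc:    1  2  2  3  3  4  4  2  5  5  6  2  7  2
dec:    1  6  4  5  4  5  4  3  4  3  3  2  2  1
Best peak at i=6 (value 12): inc=4, dec=5, length 4+5−1 = 8.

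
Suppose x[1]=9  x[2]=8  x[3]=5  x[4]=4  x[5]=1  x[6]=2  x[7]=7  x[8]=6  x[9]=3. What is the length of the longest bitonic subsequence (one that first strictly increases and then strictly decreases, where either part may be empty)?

5

inc[i] = longest strictly increasing subsequence ending at i; dec[i] = longest strictly decreasing subsequence starting at i:
i:     1 2 3 4 5 6 7 8 9
x[i]:  9 8 5 4 1 2 7 6 3
inc:   1 1 1 1 1 2 3 3 3
dec:   5 4 3 2 1 1 3 2 1
Best peak at i=1 (value 9): inc=1, dec=5, length 1+5−1 = 5.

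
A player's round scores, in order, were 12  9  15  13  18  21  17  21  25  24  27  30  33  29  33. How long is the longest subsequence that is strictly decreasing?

2

Negate each value so 'decreasing' becomes 'increasing', then run patience tails on the negated sequence:
-12 → extends → [-12]
-9 → extends → [-12, -9]
-15 → replaces -12 → [-15, -9]
-13 → replaces -9 → [-15, -13]
-18 → replaces -15 → [-18, -13]
-21 → replaces -18 → [-21, -13]
-17 → replaces -13 → [-21, -17]
-21 → already a tail → [-21, -17]
-25 → replaces -21 → [-25, -17]
-24 → replaces -17 → [-25, -24]
-27 → replaces -25 → [-27, -24]
-30 → replaces -27 → [-30, -24]
-33 → replaces -30 → [-33, -24]
-29 → replaces -24 → [-33, -29]
-33 → already a tail → [-33, -29]
Two tails, so the longest strictly decreasing subsequence of the original has length 2.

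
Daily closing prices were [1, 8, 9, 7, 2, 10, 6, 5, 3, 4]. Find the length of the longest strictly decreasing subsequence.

5

Negate each value so 'decreasing' becomes 'increasing', then run patience tails on the negated sequence:
-1 → extends → [-1]
-8 → replaces -1 → [-8]
-9 → replaces -8 → [-9]
-7 → extends → [-9, -7]
-2 → extends → [-9, -7, -2]
-10 → replaces -9 → [-10, -7, -2]
-6 → replaces -2 → [-10, -7, -6]
-5 → extends → [-10, -7, -6, -5]
-3 → extends → [-10, -7, -6, -5, -3]
-4 → replaces -3 → [-10, -7, -6, -5, -4]
Five tails, so the longest strictly decreasing subsequence of the original has length 5.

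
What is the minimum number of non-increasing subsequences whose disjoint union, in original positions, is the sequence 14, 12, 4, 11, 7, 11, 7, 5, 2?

Place each on the leftmost legal pile:
14 → new pile 1 (tops now [14])
12 → pile 1 (tops now [12])
4 → pile 1 (tops now [4])
11 → new pile 2 (tops now [4, 11])
7 → pile 2 (tops now [4, 7])
11 → new pile 3 (tops now [4, 7, 11])
7 → pile 2 (tops now [4, 7, 11])
5 → pile 2 (tops now [4, 5, 11])
2 → pile 1 (tops now [2, 5, 11])
Three piles.

3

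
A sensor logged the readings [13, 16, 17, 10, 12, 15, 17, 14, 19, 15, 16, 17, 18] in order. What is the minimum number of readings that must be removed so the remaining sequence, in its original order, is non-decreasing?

Fewest deletions = n − (longest non-decreasing subsequence).
i:      1  2  3  4  5  6  7  8  9 10 11 12 13
a[i]:  13 16 17 10 12 15 17 14 19 15 16 17 18
dp:     1  2  3  1  2  3  4  3  5  4  5  6  7
max dp = 7, so deletions = 13 − 7 = 6.

6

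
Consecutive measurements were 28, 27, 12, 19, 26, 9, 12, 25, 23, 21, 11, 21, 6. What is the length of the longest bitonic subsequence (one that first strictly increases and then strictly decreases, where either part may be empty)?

8

inc[i] = longest strictly increasing subsequence ending at i; dec[i] = longest strictly decreasing subsequence starting at i:
i:      1  2  3  4  5  6  7  8  9 10 11 12 13
a[i]:  28 27 12 19 26  9 12 25 23 21 11 21  6
inc:    1  1  1  2  3  1  2  3  3  3  2  3  1
dec:    8  7  3  4  6  2  3  5  4  3  2  2  1
Best peak at i=1 (value 28): inc=1, dec=8, length 1+8−1 = 8.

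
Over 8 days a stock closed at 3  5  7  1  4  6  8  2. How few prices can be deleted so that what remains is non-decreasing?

Fewest deletions = n − (longest non-decreasing subsequence).
Patience tails:
3 → extends → [3]
5 → extends → [3, 5]
7 → extends → [3, 5, 7]
1 → replaces 3 → [1, 5, 7]
4 → replaces 5 → [1, 4, 7]
6 → replaces 7 → [1, 4, 6]
8 → extends → [1, 4, 6, 8]
2 → replaces 4 → [1, 2, 6, 8]
Longest non-decreasing subsequence has length 4, so deletions = 8 − 4 = 4.

4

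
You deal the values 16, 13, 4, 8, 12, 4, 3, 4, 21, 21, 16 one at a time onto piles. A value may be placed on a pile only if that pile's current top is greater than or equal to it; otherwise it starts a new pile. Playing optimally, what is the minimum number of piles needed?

The minimum number of non-increasing subsequences covering a sequence equals the length of its longest strictly increasing subsequence.
LIS length is 4 (e.g. 4, 8, 12, 21), so 4 piles are needed.

4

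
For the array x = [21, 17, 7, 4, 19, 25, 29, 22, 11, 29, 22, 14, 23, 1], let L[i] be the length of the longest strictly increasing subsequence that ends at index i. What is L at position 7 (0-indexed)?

3

dp[i] = 1 + max{dp[j] : j<i, x[j]<x[i]} (or 1 if no such j):
i:      0  1  2  3  4  5  6  7  8  9 10 11 12 13
x[i]:  21 17  7  4 19 25 29 22 11 29 22 14 23  1
dp:     1  1  1  1  2  3  4  3  2  4  3  3  4  1
At index 7 the value is 3.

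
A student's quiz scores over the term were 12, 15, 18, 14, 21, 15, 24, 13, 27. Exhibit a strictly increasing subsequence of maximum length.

Patience tails give the LIS length; then backtrack through the dp parents:
12 → extends → [12]
15 → extends → [12, 15]
18 → extends → [12, 15, 18]
14 → replaces 15 → [12, 14, 18]
21 → extends → [12, 14, 18, 21]
15 → replaces 18 → [12, 14, 15, 21]
24 → extends → [12, 14, 15, 21, 24]
13 → replaces 14 → [12, 13, 15, 21, 24]
27 → extends → [12, 13, 15, 21, 24, 27]
Length 6; one witness is 12, 15, 18, 21, 24, 27.

12, 15, 18, 21, 24, 27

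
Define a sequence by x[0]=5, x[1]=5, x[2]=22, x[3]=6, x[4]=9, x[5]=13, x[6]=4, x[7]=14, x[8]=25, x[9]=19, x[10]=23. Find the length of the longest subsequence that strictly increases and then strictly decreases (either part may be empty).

7

inc[i] = longest strictly increasing subsequence ending at i; dec[i] = longest strictly decreasing subsequence starting at i:
i:      0  1  2  3  4  5  6  7  8  9 10
x[i]:   5  5 22  6  9 13  4 14 25 19 23
inc:    1  1  2  2  3  4  1  5  6  6  7
dec:    2  2  3  2  2  2  1  1  2  1  1
Best peak at i=8 (value 25): inc=6, dec=2, length 6+2−1 = 7.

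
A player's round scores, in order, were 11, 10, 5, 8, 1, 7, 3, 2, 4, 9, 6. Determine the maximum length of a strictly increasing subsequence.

Track the smallest tail for each achievable length (strict):
11 → extends → [11]
10 → replaces 11 → [10]
5 → replaces 10 → [5]
8 → extends → [5, 8]
1 → replaces 5 → [1, 8]
7 → replaces 8 → [1, 7]
3 → replaces 7 → [1, 3]
2 → replaces 3 → [1, 2]
4 → extends → [1, 2, 4]
9 → extends → [1, 2, 4, 9]
6 → replaces 9 → [1, 2, 4, 6]
Four tails, so the longest strictly increasing subsequence has length 4 (e.g. 1, 3, 4, 9).

4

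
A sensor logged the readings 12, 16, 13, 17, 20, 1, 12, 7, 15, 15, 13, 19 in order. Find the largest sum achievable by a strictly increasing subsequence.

65

Let S[i] be the best sum of a strictly increasing subsequence ending at i:
i:      1  2  3  4  5  6  7  8  9 10 11 12
a[i]:  12 16 13 17 20  1 12  7 15 15 13 19
S:     12 28 25 45 65  1 13  8 40 40 26 64
Maximum is 65 (e.g. 12 + 16 + 17 + 20).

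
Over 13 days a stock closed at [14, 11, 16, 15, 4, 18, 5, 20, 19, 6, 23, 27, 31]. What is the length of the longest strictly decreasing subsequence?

3

Negate each value so 'decreasing' becomes 'increasing', then run patience tails on the negated sequence:
-14 → extends → [-14]
-11 → extends → [-14, -11]
-16 → replaces -14 → [-16, -11]
-15 → replaces -11 → [-16, -15]
-4 → extends → [-16, -15, -4]
-18 → replaces -16 → [-18, -15, -4]
-5 → replaces -4 → [-18, -15, -5]
-20 → replaces -18 → [-20, -15, -5]
-19 → replaces -15 → [-20, -19, -5]
-6 → replaces -5 → [-20, -19, -6]
-23 → replaces -20 → [-23, -19, -6]
-27 → replaces -23 → [-27, -19, -6]
-31 → replaces -27 → [-31, -19, -6]
Three tails, so the longest strictly decreasing subsequence of the original has length 3.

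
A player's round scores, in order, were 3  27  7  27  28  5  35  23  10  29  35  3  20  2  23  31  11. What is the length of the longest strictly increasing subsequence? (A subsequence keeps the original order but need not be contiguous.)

6

Track the smallest tail for each achievable length (strict):
3 → extends → [3]
27 → extends → [3, 27]
7 → replaces 27 → [3, 7]
27 → extends → [3, 7, 27]
28 → extends → [3, 7, 27, 28]
5 → replaces 7 → [3, 5, 27, 28]
35 → extends → [3, 5, 27, 28, 35]
23 → replaces 27 → [3, 5, 23, 28, 35]
10 → replaces 23 → [3, 5, 10, 28, 35]
29 → replaces 35 → [3, 5, 10, 28, 29]
35 → extends → [3, 5, 10, 28, 29, 35]
3 → already a tail → [3, 5, 10, 28, 29, 35]
20 → replaces 28 → [3, 5, 10, 20, 29, 35]
2 → replaces 3 → [2, 5, 10, 20, 29, 35]
23 → replaces 29 → [2, 5, 10, 20, 23, 35]
31 → replaces 35 → [2, 5, 10, 20, 23, 31]
11 → replaces 20 → [2, 5, 10, 11, 23, 31]
Six tails, so the longest strictly increasing subsequence has length 6 (e.g. 3, 7, 27, 28, 29, 35).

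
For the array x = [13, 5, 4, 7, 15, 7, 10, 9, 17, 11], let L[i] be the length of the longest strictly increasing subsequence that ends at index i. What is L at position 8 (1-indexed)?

dp[i] = 1 + max{dp[j] : j<i, x[j]<x[i]} (or 1 if no such j):
i:      1  2  3  4  5  6  7  8  9 10
x[i]:  13  5  4  7 15  7 10  9 17 11
dp:     1  1  1  2  3  2  3  3  4  4
At index 8 the value is 3.

3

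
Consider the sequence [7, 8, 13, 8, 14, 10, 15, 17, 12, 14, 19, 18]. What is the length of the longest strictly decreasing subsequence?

2

Let dp[i] be the longest strictly decreasing subsequence ending at i:
i:      1  2  3  4  5  6  7  8  9 10 11 12
a[i]:   7  8 13  8 14 10 15 17 12 14 19 18
dp:     1  1  1  2  1  2  1  1  2  2  1  2
Maximum is 2.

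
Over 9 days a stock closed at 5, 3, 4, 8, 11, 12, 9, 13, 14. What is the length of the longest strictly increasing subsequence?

7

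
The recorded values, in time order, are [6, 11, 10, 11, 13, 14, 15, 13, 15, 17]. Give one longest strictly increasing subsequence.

Patience tails give the LIS length; then backtrack through the dp parents:
6 → extends → [6]
11 → extends → [6, 11]
10 → replaces 11 → [6, 10]
11 → extends → [6, 10, 11]
13 → extends → [6, 10, 11, 13]
14 → extends → [6, 10, 11, 13, 14]
15 → extends → [6, 10, 11, 13, 14, 15]
13 → already a tail → [6, 10, 11, 13, 14, 15]
15 → already a tail → [6, 10, 11, 13, 14, 15]
17 → extends → [6, 10, 11, 13, 14, 15, 17]
Length 7; one witness is 6, 10, 11, 13, 14, 15, 17.

6, 10, 11, 13, 14, 15, 17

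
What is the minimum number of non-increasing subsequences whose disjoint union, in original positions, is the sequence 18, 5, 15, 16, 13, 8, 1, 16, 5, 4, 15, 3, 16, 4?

Place each on the leftmost legal pile:
18 → new pile 1 (tops now [18])
5 → pile 1 (tops now [5])
15 → new pile 2 (tops now [5, 15])
16 → new pile 3 (tops now [5, 15, 16])
13 → pile 2 (tops now [5, 13, 16])
8 → pile 2 (tops now [5, 8, 16])
1 → pile 1 (tops now [1, 8, 16])
16 → pile 3 (tops now [1, 8, 16])
5 → pile 2 (tops now [1, 5, 16])
4 → pile 2 (tops now [1, 4, 16])
15 → pile 3 (tops now [1, 4, 15])
3 → pile 2 (tops now [1, 3, 15])
16 → new pile 4 (tops now [1, 3, 15, 16])
4 → pile 3 (tops now [1, 3, 4, 16])
Four piles.

4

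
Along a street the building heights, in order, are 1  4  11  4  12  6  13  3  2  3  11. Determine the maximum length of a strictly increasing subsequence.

5

Let dp[i] be the length of the longest such subsequence ending at index i:
i:      1  2  3  4  5  6  7  8  9 10 11
a[i]:   1  4 11  4 12  6 13  3  2  3 11
dp:     1  2  3  2  4  3  5  2  2  3  4
Maximum dp value is 5.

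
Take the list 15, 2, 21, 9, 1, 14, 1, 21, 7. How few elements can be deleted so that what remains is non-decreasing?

5

Fewest deletions = n − (longest non-decreasing subsequence).
Patience tails:
15 → extends → [15]
2 → replaces 15 → [2]
21 → extends → [2, 21]
9 → replaces 21 → [2, 9]
1 → replaces 2 → [1, 9]
14 → extends → [1, 9, 14]
1 → replaces 9 → [1, 1, 14]
21 → extends → [1, 1, 14, 21]
7 → replaces 14 → [1, 1, 7, 21]
Longest non-decreasing subsequence has length 4, so deletions = 9 − 4 = 5.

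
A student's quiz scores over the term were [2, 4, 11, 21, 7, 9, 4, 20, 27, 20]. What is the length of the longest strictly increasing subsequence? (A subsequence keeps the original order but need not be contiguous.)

6

Track the smallest tail for each achievable length (strict):
2 → extends → [2]
4 → extends → [2, 4]
11 → extends → [2, 4, 11]
21 → extends → [2, 4, 11, 21]
7 → replaces 11 → [2, 4, 7, 21]
9 → replaces 21 → [2, 4, 7, 9]
4 → already a tail → [2, 4, 7, 9]
20 → extends → [2, 4, 7, 9, 20]
27 → extends → [2, 4, 7, 9, 20, 27]
20 → already a tail → [2, 4, 7, 9, 20, 27]
Six tails, so the longest strictly increasing subsequence has length 6 (e.g. 2, 4, 7, 9, 20, 27).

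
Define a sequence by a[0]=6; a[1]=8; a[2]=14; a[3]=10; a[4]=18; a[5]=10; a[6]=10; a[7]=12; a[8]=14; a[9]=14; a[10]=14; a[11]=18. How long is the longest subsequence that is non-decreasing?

10

Let dp[i] be the length of the longest such subsequence ending at index i:
i:      0  1  2  3  4  5  6  7  8  9 10 11
a[i]:   6  8 14 10 18 10 10 12 14 14 14 18
dp:     1  2  3  3  4  4  5  6  7  8  9 10
Maximum dp value is 10.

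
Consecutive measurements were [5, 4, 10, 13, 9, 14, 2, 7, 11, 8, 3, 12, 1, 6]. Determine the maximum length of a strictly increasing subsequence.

Track the smallest tail for each achievable length (strict):
5 → extends → [5]
4 → replaces 5 → [4]
10 → extends → [4, 10]
13 → extends → [4, 10, 13]
9 → replaces 10 → [4, 9, 13]
14 → extends → [4, 9, 13, 14]
2 → replaces 4 → [2, 9, 13, 14]
7 → replaces 9 → [2, 7, 13, 14]
11 → replaces 13 → [2, 7, 11, 14]
8 → replaces 11 → [2, 7, 8, 14]
3 → replaces 7 → [2, 3, 8, 14]
12 → replaces 14 → [2, 3, 8, 12]
1 → replaces 2 → [1, 3, 8, 12]
6 → replaces 8 → [1, 3, 6, 12]
Four tails, so the longest strictly increasing subsequence has length 4 (e.g. 5, 10, 13, 14).

4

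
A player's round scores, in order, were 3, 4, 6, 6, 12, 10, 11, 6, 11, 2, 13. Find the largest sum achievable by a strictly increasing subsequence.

47

Let S[i] be the best sum of a strictly increasing subsequence ending at i:
i:      1  2  3  4  5  6  7  8  9 10 11
a[i]:   3  4  6  6 12 10 11  6 11  2 13
S:      3  7 13 13 25 23 34 13 34  2 47
Maximum is 47 (e.g. 3 + 4 + 6 + 10 + 11 + 13).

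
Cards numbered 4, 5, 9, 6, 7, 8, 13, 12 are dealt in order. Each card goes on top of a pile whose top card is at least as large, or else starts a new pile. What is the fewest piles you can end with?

6

Place each on the leftmost legal pile:
4 → new pile 1 (tops now [4])
5 → new pile 2 (tops now [4, 5])
9 → new pile 3 (tops now [4, 5, 9])
6 → pile 3 (tops now [4, 5, 6])
7 → new pile 4 (tops now [4, 5, 6, 7])
8 → new pile 5 (tops now [4, 5, 6, 7, 8])
13 → new pile 6 (tops now [4, 5, 6, 7, 8, 13])
12 → pile 6 (tops now [4, 5, 6, 7, 8, 12])
Six piles.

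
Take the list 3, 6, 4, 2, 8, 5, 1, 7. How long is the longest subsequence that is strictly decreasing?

Negate each value so 'decreasing' becomes 'increasing', then run patience tails on the negated sequence:
-3 → extends → [-3]
-6 → replaces -3 → [-6]
-4 → extends → [-6, -4]
-2 → extends → [-6, -4, -2]
-8 → replaces -6 → [-8, -4, -2]
-5 → replaces -4 → [-8, -5, -2]
-1 → extends → [-8, -5, -2, -1]
-7 → replaces -5 → [-8, -7, -2, -1]
Four tails, so the longest strictly decreasing subsequence of the original has length 4.

4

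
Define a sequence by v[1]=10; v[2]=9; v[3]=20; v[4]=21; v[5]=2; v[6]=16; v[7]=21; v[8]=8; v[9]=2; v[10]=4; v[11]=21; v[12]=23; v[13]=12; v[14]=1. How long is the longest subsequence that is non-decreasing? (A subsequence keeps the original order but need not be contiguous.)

6

Track the smallest tail for each achievable length (allowing ties):
10 → extends → [10]
9 → replaces 10 → [9]
20 → extends → [9, 20]
21 → extends → [9, 20, 21]
2 → replaces 9 → [2, 20, 21]
16 → replaces 20 → [2, 16, 21]
21 → extends → [2, 16, 21, 21]
8 → replaces 16 → [2, 8, 21, 21]
2 → replaces 8 → [2, 2, 21, 21]
4 → replaces 21 → [2, 2, 4, 21]
21 → extends → [2, 2, 4, 21, 21]
23 → extends → [2, 2, 4, 21, 21, 23]
12 → replaces 21 → [2, 2, 4, 12, 21, 23]
1 → replaces 2 → [1, 2, 4, 12, 21, 23]
Six tails, so the longest non-decreasing subsequence has length 6 (e.g. 10, 20, 21, 21, 21, 23).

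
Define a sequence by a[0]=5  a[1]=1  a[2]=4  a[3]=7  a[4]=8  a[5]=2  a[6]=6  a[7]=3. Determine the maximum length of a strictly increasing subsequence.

Track the smallest tail for each achievable length (strict):
5 → extends → [5]
1 → replaces 5 → [1]
4 → extends → [1, 4]
7 → extends → [1, 4, 7]
8 → extends → [1, 4, 7, 8]
2 → replaces 4 → [1, 2, 7, 8]
6 → replaces 7 → [1, 2, 6, 8]
3 → replaces 6 → [1, 2, 3, 8]
Four tails, so the longest strictly increasing subsequence has length 4 (e.g. 1, 4, 7, 8).

4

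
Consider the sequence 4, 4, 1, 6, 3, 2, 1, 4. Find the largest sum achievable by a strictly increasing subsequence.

10

Let S[i] be the best sum of a strictly increasing subsequence ending at i:
i:      1  2  3  4  5  6  7  8
a[i]:   4  4  1  6  3  2  1  4
S:      4  4  1 10  4  3  1  8
Maximum is 10 (e.g. 4 + 6).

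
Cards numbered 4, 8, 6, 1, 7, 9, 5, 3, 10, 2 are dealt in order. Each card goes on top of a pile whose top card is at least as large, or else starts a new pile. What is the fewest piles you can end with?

5

Place each on the leftmost legal pile:
4 → new pile 1 (tops now [4])
8 → new pile 2 (tops now [4, 8])
6 → pile 2 (tops now [4, 6])
1 → pile 1 (tops now [1, 6])
7 → new pile 3 (tops now [1, 6, 7])
9 → new pile 4 (tops now [1, 6, 7, 9])
5 → pile 2 (tops now [1, 5, 7, 9])
3 → pile 2 (tops now [1, 3, 7, 9])
10 → new pile 5 (tops now [1, 3, 7, 9, 10])
2 → pile 2 (tops now [1, 2, 7, 9, 10])
Five piles.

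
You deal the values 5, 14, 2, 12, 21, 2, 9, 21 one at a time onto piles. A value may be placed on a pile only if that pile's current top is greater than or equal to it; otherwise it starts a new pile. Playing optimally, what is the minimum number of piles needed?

The minimum number of non-increasing subsequences covering a sequence equals the length of its longest strictly increasing subsequence.
LIS length is 3 (e.g. 5, 14, 21), so 3 piles are needed.

3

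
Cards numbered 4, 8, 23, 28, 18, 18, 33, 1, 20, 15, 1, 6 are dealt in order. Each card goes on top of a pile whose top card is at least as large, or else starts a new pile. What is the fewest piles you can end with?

5

Place each on the leftmost legal pile:
4 → new pile 1 (tops now [4])
8 → new pile 2 (tops now [4, 8])
23 → new pile 3 (tops now [4, 8, 23])
28 → new pile 4 (tops now [4, 8, 23, 28])
18 → pile 3 (tops now [4, 8, 18, 28])
18 → pile 3 (tops now [4, 8, 18, 28])
33 → new pile 5 (tops now [4, 8, 18, 28, 33])
1 → pile 1 (tops now [1, 8, 18, 28, 33])
20 → pile 4 (tops now [1, 8, 18, 20, 33])
15 → pile 3 (tops now [1, 8, 15, 20, 33])
1 → pile 1 (tops now [1, 8, 15, 20, 33])
6 → pile 2 (tops now [1, 6, 15, 20, 33])
Five piles.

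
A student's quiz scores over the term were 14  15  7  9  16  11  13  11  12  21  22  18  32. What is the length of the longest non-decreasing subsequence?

8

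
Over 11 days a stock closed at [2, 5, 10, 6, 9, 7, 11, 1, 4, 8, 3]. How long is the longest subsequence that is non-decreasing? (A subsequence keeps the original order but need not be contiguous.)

Let dp[i] be the length of the longest such subsequence ending at index i:
i:      1  2  3  4  5  6  7  8  9 10 11
a[i]:   2  5 10  6  9  7 11  1  4  8  3
dp:     1  2  3  3  4  4  5  1  2  5  2
Maximum dp value is 5.

5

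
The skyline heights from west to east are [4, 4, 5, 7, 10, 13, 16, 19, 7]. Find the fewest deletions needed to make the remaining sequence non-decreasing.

Fewest deletions = n − (longest non-decreasing subsequence).
Patience tails:
4 → extends → [4]
4 → extends → [4, 4]
5 → extends → [4, 4, 5]
7 → extends → [4, 4, 5, 7]
10 → extends → [4, 4, 5, 7, 10]
13 → extends → [4, 4, 5, 7, 10, 13]
16 → extends → [4, 4, 5, 7, 10, 13, 16]
19 → extends → [4, 4, 5, 7, 10, 13, 16, 19]
7 → replaces 10 → [4, 4, 5, 7, 7, 13, 16, 19]
Longest non-decreasing subsequence has length 8, so deletions = 9 − 8 = 1.

1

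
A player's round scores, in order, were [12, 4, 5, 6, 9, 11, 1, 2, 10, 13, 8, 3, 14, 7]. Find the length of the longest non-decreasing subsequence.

Track the smallest tail for each achievable length (allowing ties):
12 → extends → [12]
4 → replaces 12 → [4]
5 → extends → [4, 5]
6 → extends → [4, 5, 6]
9 → extends → [4, 5, 6, 9]
11 → extends → [4, 5, 6, 9, 11]
1 → replaces 4 → [1, 5, 6, 9, 11]
2 → replaces 5 → [1, 2, 6, 9, 11]
10 → replaces 11 → [1, 2, 6, 9, 10]
13 → extends → [1, 2, 6, 9, 10, 13]
8 → replaces 9 → [1, 2, 6, 8, 10, 13]
3 → replaces 6 → [1, 2, 3, 8, 10, 13]
14 → extends → [1, 2, 3, 8, 10, 13, 14]
7 → replaces 8 → [1, 2, 3, 7, 10, 13, 14]
Seven tails, so the longest non-decreasing subsequence has length 7 (e.g. 4, 5, 6, 9, 11, 13, 14).

7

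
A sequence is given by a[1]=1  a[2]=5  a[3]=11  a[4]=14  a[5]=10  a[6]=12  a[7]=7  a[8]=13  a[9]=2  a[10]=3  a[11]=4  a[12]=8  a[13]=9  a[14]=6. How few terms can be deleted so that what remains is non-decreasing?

Fewest deletions = n − (longest non-decreasing subsequence).
Patience tails:
1 → extends → [1]
5 → extends → [1, 5]
11 → extends → [1, 5, 11]
14 → extends → [1, 5, 11, 14]
10 → replaces 11 → [1, 5, 10, 14]
12 → replaces 14 → [1, 5, 10, 12]
7 → replaces 10 → [1, 5, 7, 12]
13 → extends → [1, 5, 7, 12, 13]
2 → replaces 5 → [1, 2, 7, 12, 13]
3 → replaces 7 → [1, 2, 3, 12, 13]
4 → replaces 12 → [1, 2, 3, 4, 13]
8 → replaces 13 → [1, 2, 3, 4, 8]
9 → extends → [1, 2, 3, 4, 8, 9]
6 → replaces 8 → [1, 2, 3, 4, 6, 9]
Longest non-decreasing subsequence has length 6, so deletions = 14 − 6 = 8.

8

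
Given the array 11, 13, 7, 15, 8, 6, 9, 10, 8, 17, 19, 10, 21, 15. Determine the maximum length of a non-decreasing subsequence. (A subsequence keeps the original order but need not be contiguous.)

7

Track the smallest tail for each achievable length (allowing ties):
11 → extends → [11]
13 → extends → [11, 13]
7 → replaces 11 → [7, 13]
15 → extends → [7, 13, 15]
8 → replaces 13 → [7, 8, 15]
6 → replaces 7 → [6, 8, 15]
9 → replaces 15 → [6, 8, 9]
10 → extends → [6, 8, 9, 10]
8 → replaces 9 → [6, 8, 8, 10]
17 → extends → [6, 8, 8, 10, 17]
19 → extends → [6, 8, 8, 10, 17, 19]
10 → replaces 17 → [6, 8, 8, 10, 10, 19]
21 → extends → [6, 8, 8, 10, 10, 19, 21]
15 → replaces 19 → [6, 8, 8, 10, 10, 15, 21]
Seven tails, so the longest non-decreasing subsequence has length 7 (e.g. 7, 8, 9, 10, 17, 19, 21).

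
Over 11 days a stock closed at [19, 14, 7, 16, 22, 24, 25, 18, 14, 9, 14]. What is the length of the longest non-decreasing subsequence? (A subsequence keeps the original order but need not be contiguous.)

5

Track the smallest tail for each achievable length (allowing ties):
19 → extends → [19]
14 → replaces 19 → [14]
7 → replaces 14 → [7]
16 → extends → [7, 16]
22 → extends → [7, 16, 22]
24 → extends → [7, 16, 22, 24]
25 → extends → [7, 16, 22, 24, 25]
18 → replaces 22 → [7, 16, 18, 24, 25]
14 → replaces 16 → [7, 14, 18, 24, 25]
9 → replaces 14 → [7, 9, 18, 24, 25]
14 → replaces 18 → [7, 9, 14, 24, 25]
Five tails, so the longest non-decreasing subsequence has length 5 (e.g. 14, 16, 22, 24, 25).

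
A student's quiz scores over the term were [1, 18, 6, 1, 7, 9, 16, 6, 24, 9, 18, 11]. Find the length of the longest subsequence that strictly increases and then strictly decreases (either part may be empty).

inc[i] = longest strictly increasing subsequence ending at i; dec[i] = longest strictly decreasing subsequence starting at i:
i:      1  2  3  4  5  6  7  8  9 10 11 12
a[i]:   1 18  6  1  7  9 16  6 24  9 18 11
inc:    1  2  2  1  3  4  5  2  6  4  6  5
dec:    1  3  2  1  2  2  2  1  3  1  2  1
Best peak at i=9 (value 24): inc=6, dec=3, length 6+3−1 = 8.

8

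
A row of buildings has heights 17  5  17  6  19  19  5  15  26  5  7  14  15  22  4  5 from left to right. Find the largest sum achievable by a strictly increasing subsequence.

69

Let S[i] be the best sum of a strictly increasing subsequence ending at i:
i:      1  2  3  4  5  6  7  8  9 10 11 12 13 14 15 16
a[i]:  17  5 17  6 19 19  5 15 26  5  7 14 15 22  4  5
S:     17  5 22 11 41 41  5 26 67  5 18 32 47 69  4  9
Maximum is 69 (e.g. 5 + 6 + 7 + 14 + 15 + 22).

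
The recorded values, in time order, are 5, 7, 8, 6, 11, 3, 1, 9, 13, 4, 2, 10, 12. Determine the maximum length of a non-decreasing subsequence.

6

Track the smallest tail for each achievable length (allowing ties):
5 → extends → [5]
7 → extends → [5, 7]
8 → extends → [5, 7, 8]
6 → replaces 7 → [5, 6, 8]
11 → extends → [5, 6, 8, 11]
3 → replaces 5 → [3, 6, 8, 11]
1 → replaces 3 → [1, 6, 8, 11]
9 → replaces 11 → [1, 6, 8, 9]
13 → extends → [1, 6, 8, 9, 13]
4 → replaces 6 → [1, 4, 8, 9, 13]
2 → replaces 4 → [1, 2, 8, 9, 13]
10 → replaces 13 → [1, 2, 8, 9, 10]
12 → extends → [1, 2, 8, 9, 10, 12]
Six tails, so the longest non-decreasing subsequence has length 6 (e.g. 5, 7, 8, 9, 10, 12).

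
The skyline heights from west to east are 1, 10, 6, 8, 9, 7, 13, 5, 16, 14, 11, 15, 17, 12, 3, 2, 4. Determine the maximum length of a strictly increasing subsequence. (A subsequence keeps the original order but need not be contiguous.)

Track the smallest tail for each achievable length (strict):
1 → extends → [1]
10 → extends → [1, 10]
6 → replaces 10 → [1, 6]
8 → extends → [1, 6, 8]
9 → extends → [1, 6, 8, 9]
7 → replaces 8 → [1, 6, 7, 9]
13 → extends → [1, 6, 7, 9, 13]
5 → replaces 6 → [1, 5, 7, 9, 13]
16 → extends → [1, 5, 7, 9, 13, 16]
14 → replaces 16 → [1, 5, 7, 9, 13, 14]
11 → replaces 13 → [1, 5, 7, 9, 11, 14]
15 → extends → [1, 5, 7, 9, 11, 14, 15]
17 → extends → [1, 5, 7, 9, 11, 14, 15, 17]
12 → replaces 14 → [1, 5, 7, 9, 11, 12, 15, 17]
3 → replaces 5 → [1, 3, 7, 9, 11, 12, 15, 17]
2 → replaces 3 → [1, 2, 7, 9, 11, 12, 15, 17]
4 → replaces 7 → [1, 2, 4, 9, 11, 12, 15, 17]
Eight tails, so the longest strictly increasing subsequence has length 8 (e.g. 1, 6, 8, 9, 13, 14, 15, 17).

8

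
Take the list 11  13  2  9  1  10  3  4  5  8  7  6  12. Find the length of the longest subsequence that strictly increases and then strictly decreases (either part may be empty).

7

inc[i] = longest strictly increasing subsequence ending at i; dec[i] = longest strictly decreasing subsequence starting at i:
i:      1  2  3  4  5  6  7  8  9 10 11 12 13
a[i]:  11 13  2  9  1 10  3  4  5  8  7  6 12
inc:    1  2  1  2  1  3  2  3  4  5  5  5  6
dec:    5  5  2  4  1  4  1  1  1  3  2  1  1
Best peak at i=10 (value 8): inc=5, dec=3, length 5+3−1 = 7.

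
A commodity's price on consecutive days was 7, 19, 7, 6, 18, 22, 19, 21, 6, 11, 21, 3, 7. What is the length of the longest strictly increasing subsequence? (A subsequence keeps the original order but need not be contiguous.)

4

Track the smallest tail for each achievable length (strict):
7 → extends → [7]
19 → extends → [7, 19]
7 → already a tail → [7, 19]
6 → replaces 7 → [6, 19]
18 → replaces 19 → [6, 18]
22 → extends → [6, 18, 22]
19 → replaces 22 → [6, 18, 19]
21 → extends → [6, 18, 19, 21]
6 → already a tail → [6, 18, 19, 21]
11 → replaces 18 → [6, 11, 19, 21]
21 → already a tail → [6, 11, 19, 21]
3 → replaces 6 → [3, 11, 19, 21]
7 → replaces 11 → [3, 7, 19, 21]
Four tails, so the longest strictly increasing subsequence has length 4 (e.g. 7, 18, 19, 21).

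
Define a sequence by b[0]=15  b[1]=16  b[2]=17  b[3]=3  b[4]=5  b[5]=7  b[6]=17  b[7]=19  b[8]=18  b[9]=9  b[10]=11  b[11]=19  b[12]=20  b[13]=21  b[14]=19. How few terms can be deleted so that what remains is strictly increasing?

Fewest deletions = n − (longest strictly increasing subsequence).
i:      0  1  2  3  4  5  6  7  8  9 10 11 12 13 14
b[i]:  15 16 17  3  5  7 17 19 18  9 11 19 20 21 19
dp:     1  2  3  1  2  3  4  5  5  4  5  6  7  8  6
max dp = 8, so deletions = 15 − 8 = 7.

7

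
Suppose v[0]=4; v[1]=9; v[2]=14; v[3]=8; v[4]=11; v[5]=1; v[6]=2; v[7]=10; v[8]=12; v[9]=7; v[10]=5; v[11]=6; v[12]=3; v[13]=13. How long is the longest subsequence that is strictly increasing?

Track the smallest tail for each achievable length (strict):
4 → extends → [4]
9 → extends → [4, 9]
14 → extends → [4, 9, 14]
8 → replaces 9 → [4, 8, 14]
11 → replaces 14 → [4, 8, 11]
1 → replaces 4 → [1, 8, 11]
2 → replaces 8 → [1, 2, 11]
10 → replaces 11 → [1, 2, 10]
12 → extends → [1, 2, 10, 12]
7 → replaces 10 → [1, 2, 7, 12]
5 → replaces 7 → [1, 2, 5, 12]
6 → replaces 12 → [1, 2, 5, 6]
3 → replaces 5 → [1, 2, 3, 6]
13 → extends → [1, 2, 3, 6, 13]
Five tails, so the longest strictly increasing subsequence has length 5 (e.g. 4, 9, 11, 12, 13).

5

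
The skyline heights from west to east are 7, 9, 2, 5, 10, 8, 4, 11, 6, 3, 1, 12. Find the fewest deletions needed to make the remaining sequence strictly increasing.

7

Fewest deletions = n − (longest strictly increasing subsequence).
Patience tails:
7 → extends → [7]
9 → extends → [7, 9]
2 → replaces 7 → [2, 9]
5 → replaces 9 → [2, 5]
10 → extends → [2, 5, 10]
8 → replaces 10 → [2, 5, 8]
4 → replaces 5 → [2, 4, 8]
11 → extends → [2, 4, 8, 11]
6 → replaces 8 → [2, 4, 6, 11]
3 → replaces 4 → [2, 3, 6, 11]
1 → replaces 2 → [1, 3, 6, 11]
12 → extends → [1, 3, 6, 11, 12]
Longest strictly increasing subsequence has length 5, so deletions = 12 − 5 = 7.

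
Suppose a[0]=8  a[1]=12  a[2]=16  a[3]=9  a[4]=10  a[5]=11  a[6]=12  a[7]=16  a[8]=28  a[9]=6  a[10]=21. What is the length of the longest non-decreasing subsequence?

Track the smallest tail for each achievable length (allowing ties):
8 → extends → [8]
12 → extends → [8, 12]
16 → extends → [8, 12, 16]
9 → replaces 12 → [8, 9, 16]
10 → replaces 16 → [8, 9, 10]
11 → extends → [8, 9, 10, 11]
12 → extends → [8, 9, 10, 11, 12]
16 → extends → [8, 9, 10, 11, 12, 16]
28 → extends → [8, 9, 10, 11, 12, 16, 28]
6 → replaces 8 → [6, 9, 10, 11, 12, 16, 28]
21 → replaces 28 → [6, 9, 10, 11, 12, 16, 21]
Seven tails, so the longest non-decreasing subsequence has length 7 (e.g. 8, 9, 10, 11, 12, 16, 28).

7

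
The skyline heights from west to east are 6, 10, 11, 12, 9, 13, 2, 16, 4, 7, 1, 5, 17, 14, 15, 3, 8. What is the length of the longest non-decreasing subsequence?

7

Track the smallest tail for each achievable length (allowing ties):
6 → extends → [6]
10 → extends → [6, 10]
11 → extends → [6, 10, 11]
12 → extends → [6, 10, 11, 12]
9 → replaces 10 → [6, 9, 11, 12]
13 → extends → [6, 9, 11, 12, 13]
2 → replaces 6 → [2, 9, 11, 12, 13]
16 → extends → [2, 9, 11, 12, 13, 16]
4 → replaces 9 → [2, 4, 11, 12, 13, 16]
7 → replaces 11 → [2, 4, 7, 12, 13, 16]
1 → replaces 2 → [1, 4, 7, 12, 13, 16]
5 → replaces 7 → [1, 4, 5, 12, 13, 16]
17 → extends → [1, 4, 5, 12, 13, 16, 17]
14 → replaces 16 → [1, 4, 5, 12, 13, 14, 17]
15 → replaces 17 → [1, 4, 5, 12, 13, 14, 15]
3 → replaces 4 → [1, 3, 5, 12, 13, 14, 15]
8 → replaces 12 → [1, 3, 5, 8, 13, 14, 15]
Seven tails, so the longest non-decreasing subsequence has length 7 (e.g. 6, 10, 11, 12, 13, 16, 17).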